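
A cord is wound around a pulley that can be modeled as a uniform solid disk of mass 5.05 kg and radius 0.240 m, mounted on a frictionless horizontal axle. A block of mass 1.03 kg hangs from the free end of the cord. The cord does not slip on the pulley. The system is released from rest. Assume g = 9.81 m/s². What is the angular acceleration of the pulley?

α ≈ 11.8 rad/s²

I = ½MR² = (1/2)(5.05)(0.240)² = 0.1454 kg·m².
Block: mg − T = ma. Pulley: TR = Iα. No-slip: a = αR, so T = (I/R²)a = 2.525·a.
Then mg = (m + 2.525)a, so a = (1.03)(9.81)/(1.03 + 2.525) = 2.842 m/s².
α = a/R = 2.842/0.240 = 11.84 rad/s².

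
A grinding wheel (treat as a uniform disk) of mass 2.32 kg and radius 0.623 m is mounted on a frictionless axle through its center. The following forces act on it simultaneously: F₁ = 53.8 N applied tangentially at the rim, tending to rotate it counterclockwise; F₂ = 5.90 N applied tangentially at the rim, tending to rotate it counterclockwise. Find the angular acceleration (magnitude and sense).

I = ½MR² = (1/2)(2.32)(0.623)² = 0.4502 kg·m².
Taking counterclockwise as positive: τ₁ = +(53.8)(0.623) = +33.52 N·m; τ₂ = +(5.90)(0.623) = +3.676 N·m.
Net torque τ = 37.19 N·m.
α = τ/I = 37.19/0.4502 = 82.61 rad/s².

α ≈ 82.6 rad/s², counterclockwise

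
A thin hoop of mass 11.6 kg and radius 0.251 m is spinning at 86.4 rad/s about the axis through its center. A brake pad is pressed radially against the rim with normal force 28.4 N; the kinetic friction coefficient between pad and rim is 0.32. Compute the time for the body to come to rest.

t ≈ 27.7 s

I = MR² = (11.6)(0.251)² = 0.7308 kg·m².
Friction force f = μN = (0.32)(28.4) = 9.088 N at the rim; torque magnitude τ = fR = 2.281 N·m, opposing ω.
|α| = τ/I = 2.281/0.7308 = 3.121 rad/s² (deceleration).
0 = ω₀ − |α|t ⇒ t = ω₀/|α| = 86.4/3.121 = 27.68 s.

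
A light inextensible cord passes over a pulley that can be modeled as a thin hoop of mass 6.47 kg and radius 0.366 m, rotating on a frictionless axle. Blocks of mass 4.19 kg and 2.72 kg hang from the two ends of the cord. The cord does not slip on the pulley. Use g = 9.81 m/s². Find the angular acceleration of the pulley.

α ≈ 2.94 rad/s²

I = MR² = (6.47)(0.366)² = 0.8667 kg·m².
Heavier block: m₁g − T₁ = m₁a. Lighter block: T₂ − m₂g = m₂a.
Pulley: (T₁ − T₂)R = Iα = I(a/R), so T₁ − T₂ = (I/R²)a = 1·M_p a = 6.470·a.
Adding the three: (m₁ − m₂)g = (m₁ + m₂ + 6.470)a, so a = (4.19 − 2.72)(9.81)/(4.19 + 2.72 + 6.470) = 1.078 m/s².
α = a/R = 1.078/0.366 = 2.945 rad/s².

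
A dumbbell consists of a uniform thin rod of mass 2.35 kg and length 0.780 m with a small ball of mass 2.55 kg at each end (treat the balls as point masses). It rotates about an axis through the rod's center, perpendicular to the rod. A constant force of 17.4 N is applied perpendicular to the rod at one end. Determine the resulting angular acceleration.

I_rod = (1/12)ML² = (1/12)(2.35)(0.780)² = 0.1191 kg·m².
I_balls = 2·m·(L/2)² = 2(2.55)(0.3900)² = 0.7757 kg·m².
Total I = 0.8949 kg·m².
τ = F·(L/2) = (17.4)(0.390) = 6.786 N·m.
α = τ/I = 6.786/0.8949 = 7.583 rad/s².

α ≈ 7.58 rad/s²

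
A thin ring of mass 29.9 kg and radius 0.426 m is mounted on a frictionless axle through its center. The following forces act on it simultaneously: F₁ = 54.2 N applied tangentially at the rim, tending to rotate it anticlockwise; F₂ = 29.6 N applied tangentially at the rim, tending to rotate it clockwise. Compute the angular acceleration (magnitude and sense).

α ≈ 1.93 rad/s², anticlockwise

I = MR² = (29.9)(0.426)² = 5.426 kg·m².
Taking anticlockwise as positive: τ₁ = +(54.2)(0.426) = +23.09 N·m; τ₂ = −(29.6)(0.426) = −12.61 N·m.
Net torque τ = 10.48 N·m.
α = τ/I = 10.48/5.426 = 1.931 rad/s².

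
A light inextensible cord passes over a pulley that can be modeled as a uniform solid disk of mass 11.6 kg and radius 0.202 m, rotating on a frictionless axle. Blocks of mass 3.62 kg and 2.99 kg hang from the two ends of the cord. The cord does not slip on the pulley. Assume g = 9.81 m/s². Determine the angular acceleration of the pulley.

α ≈ 2.47 rad/s²

I = ½MR² = (1/2)(11.6)(0.202)² = 0.2367 kg·m².
Heavier block: m₁g − T₁ = m₁a. Lighter block: T₂ − m₂g = m₂a.
Pulley: (T₁ − T₂)R = Iα = I(a/R), so T₁ − T₂ = (I/R²)a = (1/2)M_p a = 5.800·a.
Adding the three: (m₁ − m₂)g = (m₁ + m₂ + 5.800)a, so a = (3.62 − 2.99)(9.81)/(3.62 + 2.99 + 5.800) = 0.4980 m/s².
α = a/R = 0.4980/0.202 = 2.465 rad/s².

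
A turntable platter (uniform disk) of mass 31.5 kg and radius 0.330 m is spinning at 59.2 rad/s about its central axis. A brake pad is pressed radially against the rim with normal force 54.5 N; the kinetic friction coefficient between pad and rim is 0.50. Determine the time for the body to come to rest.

t ≈ 11.3 s

I = ½MR² = (1/2)(31.5)(0.330)² = 1.715 kg·m².
Friction force f = μN = (0.50)(54.5) = 27.25 N at the rim; torque magnitude τ = fR = 8.992 N·m, opposing ω.
|α| = τ/I = 8.992/1.715 = 5.243 rad/s² (deceleration).
0 = ω₀ − |α|t ⇒ t = ω₀/|α| = 59.2/5.243 = 11.29 s.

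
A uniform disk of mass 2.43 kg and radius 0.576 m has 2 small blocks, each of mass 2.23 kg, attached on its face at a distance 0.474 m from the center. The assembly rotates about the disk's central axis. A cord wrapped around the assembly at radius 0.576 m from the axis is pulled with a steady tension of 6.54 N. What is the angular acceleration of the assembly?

α ≈ 2.68 rad/s²

I_disk = ½MR² = ½(2.43)(0.576)² = 0.4031 kg·m².
I_blocks = 2·m·r² = 2(2.23)(0.474)² = 1.002 kg·m².
Total I = 1.405 kg·m².
τ = F r = (6.54)(0.576) = 3.767 N·m.
α = τ/I = 3.767/1.405 = 2.681 rad/s².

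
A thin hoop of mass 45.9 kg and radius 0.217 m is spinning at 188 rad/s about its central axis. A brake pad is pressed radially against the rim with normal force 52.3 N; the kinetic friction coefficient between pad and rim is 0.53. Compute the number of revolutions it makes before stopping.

≈ 1010 revolutions

I = MR² = (45.9)(0.217)² = 2.161 kg·m².
Friction force f = μN = (0.53)(52.3) = 27.72 N at the rim; torque magnitude τ = fR = 6.015 N·m, opposing ω.
|α| = τ/I = 6.015/2.161 = 2.783 rad/s² (deceleration).
ω² = ω₀² − 2|α|θ with ω = 0 ⇒ θ = ω₀²/(2|α|) = 6350 rad = 1011 rev.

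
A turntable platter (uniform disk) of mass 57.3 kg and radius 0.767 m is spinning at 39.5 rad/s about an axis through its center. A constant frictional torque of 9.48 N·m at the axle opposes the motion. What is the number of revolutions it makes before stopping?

≈ 221 revolutions

I = ½MR² = (1/2)(57.3)(0.767)² = 16.85 kg·m².
The net torque has magnitude 9.48 N·m, opposing ω.
|α| = τ/I = 9.480/16.85 = 0.5625 rad/s² (deceleration).
ω² = ω₀² − 2|α|θ with ω = 0 ⇒ θ = ω₀²/(2|α|) = 1387 rad = 220.7 rev.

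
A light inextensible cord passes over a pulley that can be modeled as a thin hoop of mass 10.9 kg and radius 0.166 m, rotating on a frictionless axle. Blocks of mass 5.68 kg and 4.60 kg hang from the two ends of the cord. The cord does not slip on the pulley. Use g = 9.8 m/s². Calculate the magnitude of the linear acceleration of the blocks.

I = MR² = (10.9)(0.166)² = 0.3004 kg·m².
Heavier block: m₁g − T₁ = m₁a. Lighter block: T₂ − m₂g = m₂a.
Pulley: (T₁ − T₂)R = Iα = I(a/R), so T₁ − T₂ = (I/R²)a = 1·M_p a = 10.90·a.
Adding the three: (m₁ − m₂)g = (m₁ + m₂ + 10.90)a, so a = (5.68 − 4.60)(9.8)/(5.68 + 4.60 + 10.90) = 0.4997 m/s².

a ≈ 0.500 m/s²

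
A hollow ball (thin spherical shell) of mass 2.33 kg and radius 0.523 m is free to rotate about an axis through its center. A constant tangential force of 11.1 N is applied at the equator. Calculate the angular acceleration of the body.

I = (2/3)MR² = (2/3)(2.33)(0.523)² = 0.4249 kg·m².
τ = F R = (11.1)(0.523) = 5.805 N·m.
From τ = Iα: α = 5.805/0.4249 = 13.66 rad/s².

α ≈ 13.7 rad/s²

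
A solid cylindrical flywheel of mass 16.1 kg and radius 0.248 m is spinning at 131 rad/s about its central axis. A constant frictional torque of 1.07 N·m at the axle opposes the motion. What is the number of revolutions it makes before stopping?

≈ 632 revolutions

I = ½MR² = (1/2)(16.1)(0.248)² = 0.4951 kg·m².
The net torque has magnitude 1.07 N·m, opposing ω.
|α| = τ/I = 1.070/0.4951 = 2.161 rad/s² (deceleration).
ω² = ω₀² − 2|α|θ with ω = 0 ⇒ θ = ω₀²/(2|α|) = 3970 rad = 631.9 rev.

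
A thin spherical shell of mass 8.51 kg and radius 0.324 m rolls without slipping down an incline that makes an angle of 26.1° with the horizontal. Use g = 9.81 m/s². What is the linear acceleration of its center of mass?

Translation along the incline: Mg sinθ − f = Ma.
Rotation about the center: fR = Iα with I = (2/3)MR². No-slip gives a = αR, so f = (I/R²)a = (2/3)M a.
Substituting: Mg sinθ = (1 + 0.6667)Ma, so a = g sinθ/(1 + 0.6667) = (9.81) sin 26.1° / 1.667 = 2.589 m/s².

a ≈ 2.59 m/s²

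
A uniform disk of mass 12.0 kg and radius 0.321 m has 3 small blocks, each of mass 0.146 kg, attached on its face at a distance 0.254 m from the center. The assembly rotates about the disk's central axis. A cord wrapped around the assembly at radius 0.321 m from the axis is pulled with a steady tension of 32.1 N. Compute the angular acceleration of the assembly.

α ≈ 15.9 rad/s²

I_disk = ½MR² = ½(12.0)(0.321)² = 0.6182 kg·m².
I_blocks = 3·m·r² = 3(0.146)(0.254)² = 0.02826 kg·m².
Total I = 0.6465 kg·m².
τ = F r = (32.1)(0.321) = 10.30 N·m.
α = τ/I = 10.30/0.6465 = 15.94 rad/s².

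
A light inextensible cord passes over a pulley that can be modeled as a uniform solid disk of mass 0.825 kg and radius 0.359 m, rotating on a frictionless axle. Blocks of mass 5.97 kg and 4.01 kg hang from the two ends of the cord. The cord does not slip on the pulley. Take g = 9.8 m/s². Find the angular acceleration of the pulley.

α ≈ 5.15 rad/s²

I = ½MR² = (1/2)(0.825)(0.359)² = 0.05316 kg·m².
Heavier block: m₁g − T₁ = m₁a. Lighter block: T₂ − m₂g = m₂a.
Pulley: (T₁ − T₂)R = Iα = I(a/R), so T₁ − T₂ = (I/R²)a = (1/2)M_p a = 0.4125·a.
Adding the three: (m₁ − m₂)g = (m₁ + m₂ + 0.4125)a, so a = (5.97 − 4.01)(9.8)/(5.97 + 4.01 + 0.4125) = 1.848 m/s².
α = a/R = 1.848/0.359 = 5.148 rad/s².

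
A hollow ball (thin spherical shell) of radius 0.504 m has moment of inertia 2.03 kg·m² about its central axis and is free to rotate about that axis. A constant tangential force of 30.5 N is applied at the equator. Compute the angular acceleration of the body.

α ≈ 7.57 rad/s²

τ = F R = (30.5)(0.504) = 15.37 N·m.
From τ = Iα: α = 15.37/2.030 = 7.572 rad/s².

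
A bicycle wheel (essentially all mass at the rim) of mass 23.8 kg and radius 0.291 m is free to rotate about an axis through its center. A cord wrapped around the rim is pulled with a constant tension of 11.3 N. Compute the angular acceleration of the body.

α ≈ 1.63 rad/s²

I = MR² = (23.8)(0.291)² = 2.015 kg·m².
τ = F R = (11.3)(0.291) = 3.288 N·m.
Newton's second law for rotation, τ = Iα, gives α = τ/I = 3.288/2.015 = 1.632 rad/s².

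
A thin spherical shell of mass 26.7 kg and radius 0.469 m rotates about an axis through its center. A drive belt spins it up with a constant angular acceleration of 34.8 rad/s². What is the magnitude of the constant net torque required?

I = (2/3)MR² = (2/3)(26.7)(0.469)² = 3.915 kg·m².
τ = Iα = (3.915)(34.80) = 136.3 N·m.

τ ≈ 136 N·m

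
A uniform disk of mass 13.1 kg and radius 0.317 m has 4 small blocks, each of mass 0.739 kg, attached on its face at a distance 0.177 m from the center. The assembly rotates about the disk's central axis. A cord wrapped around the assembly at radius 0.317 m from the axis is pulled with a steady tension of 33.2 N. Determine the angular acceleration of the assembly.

α ≈ 14.0 rad/s²

I_disk = ½MR² = ½(13.1)(0.317)² = 0.6582 kg·m².
I_blocks = 4·m·r² = 4(0.739)(0.177)² = 0.09261 kg·m².
Total I = 0.7508 kg·m².
τ = F r = (33.2)(0.317) = 10.52 N·m.
α = τ/I = 10.52/0.7508 = 14.02 rad/s².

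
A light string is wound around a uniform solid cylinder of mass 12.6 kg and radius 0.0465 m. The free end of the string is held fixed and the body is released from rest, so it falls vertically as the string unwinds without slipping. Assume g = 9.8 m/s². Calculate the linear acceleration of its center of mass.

Translation: Mg − T = Ma. Rotation about the center: TR = Iα with I = ½MR².
With a = αR: T = (I/R²)a = (1/2)M a, so Mg = (1 + 0.5000)Ma.
a = g/(1 + 0.5000) = 9.8/1.500 = 6.533 m/s².

a ≈ 6.53 m/s²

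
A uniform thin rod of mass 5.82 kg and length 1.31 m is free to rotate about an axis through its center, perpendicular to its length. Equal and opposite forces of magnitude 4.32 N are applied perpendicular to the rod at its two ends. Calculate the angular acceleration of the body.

α ≈ 6.80 rad/s²

I = (1/12)ML² = (1/12)(5.82)(1.31)² = 0.8323 kg·m².
The couple gives τ = F·(L/2) + F·(L/2) = F L = (4.32)(1.31) = 5.659 N·m.
Newton's second law for rotation, τ = Iα, gives α = τ/I = 5.659/0.8323 = 6.799 rad/s².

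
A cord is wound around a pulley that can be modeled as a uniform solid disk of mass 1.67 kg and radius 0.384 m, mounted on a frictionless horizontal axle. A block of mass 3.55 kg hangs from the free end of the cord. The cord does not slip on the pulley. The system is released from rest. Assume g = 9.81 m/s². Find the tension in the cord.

I = ½MR² = (1/2)(1.67)(0.384)² = 0.1231 kg·m².
Block: mg − T = ma. Pulley: TR = Iα. No-slip: a = αR, so T = (I/R²)a = 0.8350·a.
Then mg = (m + 0.8350)a, so a = (3.55)(9.81)/(3.55 + 0.8350) = 7.942 m/s².
T = 0.8350·a = 6.632 N.

T ≈ 6.63 N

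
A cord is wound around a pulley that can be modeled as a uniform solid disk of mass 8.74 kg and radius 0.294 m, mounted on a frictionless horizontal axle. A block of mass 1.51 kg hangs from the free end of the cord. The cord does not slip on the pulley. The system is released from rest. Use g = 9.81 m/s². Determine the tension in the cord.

I = ½MR² = (1/2)(8.74)(0.294)² = 0.3777 kg·m².
Block: mg − T = ma. Pulley: TR = Iα. No-slip: a = αR, so T = (I/R²)a = 4.370·a.
Then mg = (m + 4.370)a, so a = (1.51)(9.81)/(1.51 + 4.370) = 2.519 m/s².
T = 4.370·a = 11.01 N.

T ≈ 11.0 N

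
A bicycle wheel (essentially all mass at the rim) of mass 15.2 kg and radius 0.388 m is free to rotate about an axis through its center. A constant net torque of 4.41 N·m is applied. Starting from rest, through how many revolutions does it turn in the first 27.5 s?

≈ 116 revolutions

I = MR² = (15.2)(0.388)² = 2.288 kg·m².
α = τ/I = 4.41/2.288 = 1.927 rad/s².
θ = ½αt² = ½(1.927)(27.5)² = 728.7 rad.
Revolutions = θ/(2π) = 116.0.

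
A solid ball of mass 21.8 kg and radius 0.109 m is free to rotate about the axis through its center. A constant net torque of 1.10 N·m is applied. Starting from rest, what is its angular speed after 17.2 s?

I = (2/5)MR² = (2/5)(21.8)(0.109)² = 0.1036 kg·m².
α = τ/I = 1.10/0.1036 = 10.62 rad/s².
ω = ω₀ + αt = 0 + (10.62)(17.2) = 182.6 rad/s.

ω ≈ 183 rad/s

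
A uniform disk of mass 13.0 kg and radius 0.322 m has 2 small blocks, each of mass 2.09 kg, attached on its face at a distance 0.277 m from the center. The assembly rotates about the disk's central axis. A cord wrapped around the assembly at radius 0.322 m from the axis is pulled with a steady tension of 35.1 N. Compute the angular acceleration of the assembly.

α ≈ 11.4 rad/s²

I_disk = ½MR² = ½(13.0)(0.322)² = 0.6739 kg·m².
I_blocks = 2·m·r² = 2(2.09)(0.277)² = 0.3207 kg·m².
Total I = 0.9947 kg·m².
τ = F r = (35.1)(0.322) = 11.30 N·m.
α = τ/I = 11.30/0.9947 = 11.36 rad/s².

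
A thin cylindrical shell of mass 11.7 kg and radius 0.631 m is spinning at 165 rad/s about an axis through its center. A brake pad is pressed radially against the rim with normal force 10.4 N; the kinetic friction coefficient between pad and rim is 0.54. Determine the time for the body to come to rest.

I = MR² = (11.7)(0.631)² = 4.658 kg·m².
Friction force f = μN = (0.54)(10.4) = 5.616 N at the rim; torque magnitude τ = fR = 3.544 N·m, opposing ω.
|α| = τ/I = 3.544/4.658 = 0.7607 rad/s² (deceleration).
0 = ω₀ − |α|t ⇒ t = ω₀/|α| = 165/0.7607 = 216.9 s.

t ≈ 217 s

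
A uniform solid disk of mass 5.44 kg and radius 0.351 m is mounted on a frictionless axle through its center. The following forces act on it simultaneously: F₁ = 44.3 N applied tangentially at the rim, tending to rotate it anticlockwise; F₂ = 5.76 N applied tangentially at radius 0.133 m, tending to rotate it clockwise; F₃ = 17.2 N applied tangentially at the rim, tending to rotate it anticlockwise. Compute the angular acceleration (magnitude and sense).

I = ½MR² = (1/2)(5.44)(0.351)² = 0.3351 kg·m².
Taking anticlockwise as positive: τ₁ = +(44.3)(0.351) = +15.55 N·m; τ₂ = −(5.76)(0.133) = −0.7661 N·m; τ₃ = +(17.2)(0.351) = +6.037 N·m.
Net torque τ = 20.82 N·m.
α = τ/I = 20.82/0.3351 = 62.13 rad/s².

α ≈ 62.1 rad/s², anticlockwise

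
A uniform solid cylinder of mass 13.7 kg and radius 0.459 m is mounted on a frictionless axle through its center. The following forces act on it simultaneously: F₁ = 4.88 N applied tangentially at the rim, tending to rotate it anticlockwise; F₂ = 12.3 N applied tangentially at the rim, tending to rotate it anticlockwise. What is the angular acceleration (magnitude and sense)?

I = ½MR² = (1/2)(13.7)(0.459)² = 1.443 kg·m².
Taking anticlockwise as positive: τ₁ = +(4.88)(0.459) = +2.240 N·m; τ₂ = +(12.3)(0.459) = +5.646 N·m.
Net torque τ = 7.886 N·m.
α = τ/I = 7.886/1.443 = 5.464 rad/s².

α ≈ 5.46 rad/s², anticlockwise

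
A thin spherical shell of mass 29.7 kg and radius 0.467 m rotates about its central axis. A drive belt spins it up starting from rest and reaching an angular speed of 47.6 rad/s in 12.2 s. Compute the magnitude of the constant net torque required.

τ ≈ 16.8 N·m

I = (2/3)MR² = (2/3)(29.7)(0.467)² = 4.318 kg·m².
α = Δω/Δt = (47.6 − 0)/12.2 = 3.902 rad/s².
τ = Iα = (4.318)(3.902) = 16.85 N·m.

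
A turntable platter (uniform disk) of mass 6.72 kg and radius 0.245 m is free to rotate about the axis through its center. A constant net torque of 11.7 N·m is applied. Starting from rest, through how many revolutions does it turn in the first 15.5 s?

≈ 1110 revolutions

I = ½MR² = (1/2)(6.72)(0.245)² = 0.2017 kg·m².
α = τ/I = 11.7/0.2017 = 58.01 rad/s².
θ = ½αt² = ½(58.01)(15.5)² = 6969 rad.
Revolutions = θ/(2π) = 1109.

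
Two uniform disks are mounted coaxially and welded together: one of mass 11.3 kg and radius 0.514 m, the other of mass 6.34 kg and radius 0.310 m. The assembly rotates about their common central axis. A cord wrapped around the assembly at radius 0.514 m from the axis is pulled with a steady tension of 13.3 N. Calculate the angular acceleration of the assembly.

α ≈ 3.80 rad/s²

I = ½M₁R₁² + ½M₂R₂² = ½(11.3)(0.514)² + ½(6.34)(0.310)² = 1.797 kg·m².
τ = F r = (13.3)(0.514) = 6.836 N·m.
α = τ/I = 6.836/1.797 = 3.804 rad/s².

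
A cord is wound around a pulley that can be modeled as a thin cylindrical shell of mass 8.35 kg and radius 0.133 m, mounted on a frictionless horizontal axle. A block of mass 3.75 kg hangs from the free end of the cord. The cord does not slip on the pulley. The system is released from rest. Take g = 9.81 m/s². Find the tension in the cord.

I = MR² = (8.35)(0.133)² = 0.1477 kg·m².
Block: mg − T = ma. Pulley: TR = Iα. No-slip: a = αR, so T = (I/R²)a = 8.350·a.
Then mg = (m + 8.350)a, so a = (3.75)(9.81)/(3.75 + 8.350) = 3.040 m/s².
T = 8.350·a = 25.39 N.

T ≈ 25.4 N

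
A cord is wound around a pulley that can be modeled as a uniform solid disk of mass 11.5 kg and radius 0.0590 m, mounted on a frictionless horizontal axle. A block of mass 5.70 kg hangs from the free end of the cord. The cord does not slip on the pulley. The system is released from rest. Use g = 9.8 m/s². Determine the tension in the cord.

I = ½MR² = (1/2)(11.5)(0.0590)² = 0.02002 kg·m².
Block: mg − T = ma. Pulley: TR = Iα. No-slip: a = αR, so T = (I/R²)a = 5.750·a.
Then mg = (m + 5.750)a, so a = (5.70)(9.8)/(5.70 + 5.750) = 4.879 m/s².
T = 5.750·a = 28.05 N.

T ≈ 28.1 N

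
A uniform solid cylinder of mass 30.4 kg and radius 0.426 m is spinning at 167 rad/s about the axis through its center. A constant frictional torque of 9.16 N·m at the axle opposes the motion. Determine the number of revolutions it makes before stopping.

I = ½MR² = (1/2)(30.4)(0.426)² = 2.758 kg·m².
The net torque has magnitude 9.16 N·m, opposing ω.
|α| = τ/I = 9.160/2.758 = 3.321 rad/s² (deceleration).
ω² = ω₀² − 2|α|θ with ω = 0 ⇒ θ = ω₀²/(2|α|) = 4199 rad = 668.3 rev.

≈ 668 revolutions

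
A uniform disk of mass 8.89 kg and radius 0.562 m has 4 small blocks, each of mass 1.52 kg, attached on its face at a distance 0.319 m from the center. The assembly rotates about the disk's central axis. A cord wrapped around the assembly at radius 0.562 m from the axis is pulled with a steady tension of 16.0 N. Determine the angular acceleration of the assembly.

I_disk = ½MR² = ½(8.89)(0.562)² = 1.404 kg·m².
I_blocks = 4·m·r² = 4(1.52)(0.319)² = 0.6187 kg·m².
Total I = 2.023 kg·m².
τ = F r = (16.0)(0.562) = 8.992 N·m.
α = τ/I = 8.992/2.023 = 4.446 rad/s².

α ≈ 4.45 rad/s²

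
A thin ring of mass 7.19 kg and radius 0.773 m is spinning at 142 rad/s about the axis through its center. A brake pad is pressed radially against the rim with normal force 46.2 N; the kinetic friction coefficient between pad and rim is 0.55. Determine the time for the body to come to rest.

I = MR² = (7.19)(0.773)² = 4.296 kg·m².
Friction force f = μN = (0.55)(46.2) = 25.41 N at the rim; torque magnitude τ = fR = 19.64 N·m, opposing ω.
|α| = τ/I = 19.64/4.296 = 4.572 rad/s² (deceleration).
0 = ω₀ − |α|t ⇒ t = ω₀/|α| = 142/4.572 = 31.06 s.

t ≈ 31.1 s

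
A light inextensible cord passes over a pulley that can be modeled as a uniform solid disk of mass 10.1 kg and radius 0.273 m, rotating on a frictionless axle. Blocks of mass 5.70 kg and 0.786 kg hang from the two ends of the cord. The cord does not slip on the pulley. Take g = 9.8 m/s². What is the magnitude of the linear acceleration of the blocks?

a ≈ 4.17 m/s²

I = ½MR² = (1/2)(10.1)(0.273)² = 0.3764 kg·m².
Heavier block: m₁g − T₁ = m₁a. Lighter block: T₂ − m₂g = m₂a.
Pulley: (T₁ − T₂)R = Iα = I(a/R), so T₁ − T₂ = (I/R²)a = (1/2)M_p a = 5.050·a.
Adding the three: (m₁ − m₂)g = (m₁ + m₂ + 5.050)a, so a = (5.70 − 0.786)(9.8)/(5.70 + 0.786 + 5.050) = 4.175 m/s².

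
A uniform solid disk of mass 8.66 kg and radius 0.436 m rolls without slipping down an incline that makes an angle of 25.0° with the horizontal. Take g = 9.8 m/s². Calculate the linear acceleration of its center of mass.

Translation along the incline: Mg sinθ − f = Ma.
Rotation about the center: fR = Iα with I = ½MR². No-slip gives a = αR, so f = (I/R²)a = (1/2)M a.
Substituting: Mg sinθ = (1 + 0.5000)Ma, so a = g sinθ/(1 + 0.5000) = (9.8) sin 25.0° / 1.500 = 2.761 m/s².

a ≈ 2.76 m/s²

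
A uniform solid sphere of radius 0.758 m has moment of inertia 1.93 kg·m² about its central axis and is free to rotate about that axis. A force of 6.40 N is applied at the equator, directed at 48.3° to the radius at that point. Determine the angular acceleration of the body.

α ≈ 1.88 rad/s²

Only the tangential component produces torque: τ = F R sinθ = (6.40)(0.758) sin 48.3° = 3.622 N·m.
Newton's second law for rotation, τ = Iα, gives α = τ/I = 3.622/1.930 = 1.877 rad/s².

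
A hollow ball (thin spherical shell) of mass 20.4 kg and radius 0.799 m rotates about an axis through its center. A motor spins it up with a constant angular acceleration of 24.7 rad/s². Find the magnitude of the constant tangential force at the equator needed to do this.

I = (2/3)MR² = (2/3)(20.4)(0.799)² = 8.682 kg·m².
The required torque is τ = Iα = (8.682)(24.70) = 214.5 N·m.
A tangential force at the equator gives τ = FR, so F = τ/R = 214.5/0.799 = 268.4 N.

F ≈ 268 N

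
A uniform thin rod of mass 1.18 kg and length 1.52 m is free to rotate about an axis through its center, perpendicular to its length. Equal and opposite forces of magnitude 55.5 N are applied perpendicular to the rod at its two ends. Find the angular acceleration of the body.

α ≈ 371 rad/s²

I = (1/12)ML² = (1/12)(1.18)(1.52)² = 0.2272 kg·m².
The couple gives τ = F·(L/2) + F·(L/2) = F L = (55.5)(1.52) = 84.36 N·m.
From τ = Iα: α = 84.36/0.2272 = 371.3 rad/s².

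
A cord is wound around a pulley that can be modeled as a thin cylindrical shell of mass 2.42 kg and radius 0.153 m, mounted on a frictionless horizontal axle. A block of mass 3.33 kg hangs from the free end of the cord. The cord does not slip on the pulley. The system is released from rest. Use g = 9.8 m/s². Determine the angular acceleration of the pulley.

I = MR² = (2.42)(0.153)² = 0.05665 kg·m².
Block: mg − T = ma. Pulley: TR = Iα. No-slip: a = αR, so T = (I/R²)a = 2.420·a.
Then mg = (m + 2.420)a, so a = (3.33)(9.8)/(3.33 + 2.420) = 5.675 m/s².
α = a/R = 5.675/0.153 = 37.09 rad/s².

α ≈ 37.1 rad/s²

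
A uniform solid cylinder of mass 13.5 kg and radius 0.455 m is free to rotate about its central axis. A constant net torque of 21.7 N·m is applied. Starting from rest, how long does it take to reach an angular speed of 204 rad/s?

I = ½MR² = (1/2)(13.5)(0.455)² = 1.397 kg·m².
α = τ/I = 21.7/1.397 = 15.53 rad/s².
ω = αt ⇒ t = ω/α = 204/15.53 = 13.14 s.

t ≈ 13.1 s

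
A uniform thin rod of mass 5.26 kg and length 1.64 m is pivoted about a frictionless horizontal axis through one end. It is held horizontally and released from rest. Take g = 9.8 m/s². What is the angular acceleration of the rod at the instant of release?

α ≈ 8.96 rad/s²

About the pivot, I = (1/3)ML² = (1/3)(5.26)(1.64)² = 4.716 kg·m².
The weight acts at the center, a distance L/2 = 0.8200 m from the pivot; τ = Mg(L/2) = 42.27 N·m.
α = τ/I = 42.27/4.716 = 8.963 rad/s².
(Equivalently α = (3g/(2L)) = 8.963 rad/s².)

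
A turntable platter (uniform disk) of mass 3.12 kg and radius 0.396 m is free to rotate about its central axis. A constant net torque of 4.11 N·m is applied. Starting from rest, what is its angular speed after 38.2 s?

ω ≈ 642 rad/s

I = ½MR² = (1/2)(3.12)(0.396)² = 0.2446 kg·m².
α = τ/I = 4.11/0.2446 = 16.80 rad/s².
ω = ω₀ + αt = 0 + (16.80)(38.2) = 641.8 rad/s.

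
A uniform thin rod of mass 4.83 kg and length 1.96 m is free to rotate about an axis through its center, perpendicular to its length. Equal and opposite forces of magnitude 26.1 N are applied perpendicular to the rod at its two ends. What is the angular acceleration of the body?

I = (1/12)ML² = (1/12)(4.83)(1.96)² = 1.546 kg·m².
The couple gives τ = F·(L/2) + F·(L/2) = F L = (26.1)(1.96) = 51.16 N·m.
Newton's second law for rotation, τ = Iα, gives α = τ/I = 51.16/1.546 = 33.08 rad/s².

α ≈ 33.1 rad/s²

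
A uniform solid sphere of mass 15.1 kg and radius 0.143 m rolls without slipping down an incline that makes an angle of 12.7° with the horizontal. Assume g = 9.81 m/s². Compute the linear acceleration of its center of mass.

Translation along the incline: Mg sinθ − f = Ma.
Rotation about the center: fR = Iα with I = (2/5)MR². No-slip gives a = αR, so f = (I/R²)a = (2/5)M a.
Substituting: Mg sinθ = (1 + 0.4000)Ma, so a = g sinθ/(1 + 0.4000) = (9.81) sin 12.7° / 1.400 = 1.540 m/s².

a ≈ 1.54 m/s²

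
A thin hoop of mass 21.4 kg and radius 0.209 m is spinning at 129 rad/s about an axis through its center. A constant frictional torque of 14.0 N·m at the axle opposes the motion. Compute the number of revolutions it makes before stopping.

I = MR² = (21.4)(0.209)² = 0.9348 kg·m².
The net torque has magnitude 14.0 N·m, opposing ω.
|α| = τ/I = 14.00/0.9348 = 14.98 rad/s² (deceleration).
ω² = ω₀² − 2|α|θ with ω = 0 ⇒ θ = ω₀²/(2|α|) = 555.6 rad = 88.42 rev.

≈ 88.4 revolutions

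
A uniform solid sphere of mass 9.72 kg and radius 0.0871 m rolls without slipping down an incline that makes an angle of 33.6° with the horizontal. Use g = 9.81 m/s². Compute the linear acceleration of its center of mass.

Translation along the incline: Mg sinθ − f = Ma.
Rotation about the center: fR = Iα with I = (2/5)MR². No-slip gives a = αR, so f = (I/R²)a = (2/5)M a.
Substituting: Mg sinθ = (1 + 0.4000)Ma, so a = g sinθ/(1 + 0.4000) = (9.81) sin 33.6° / 1.400 = 3.878 m/s².

a ≈ 3.88 m/s²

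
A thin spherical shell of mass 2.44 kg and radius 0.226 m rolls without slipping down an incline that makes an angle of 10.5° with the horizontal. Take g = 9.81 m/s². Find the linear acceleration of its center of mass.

a ≈ 1.07 m/s²

Translation along the incline: Mg sinθ − f = Ma.
Rotation about the center: fR = Iα with I = (2/3)MR². No-slip gives a = αR, so f = (I/R²)a = (2/3)M a.
Substituting: Mg sinθ = (1 + 0.6667)Ma, so a = g sinθ/(1 + 0.6667) = (9.81) sin 10.5° / 1.667 = 1.073 m/s².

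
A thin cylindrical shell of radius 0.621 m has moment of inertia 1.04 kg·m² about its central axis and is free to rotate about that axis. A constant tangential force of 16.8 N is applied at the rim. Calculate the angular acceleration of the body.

τ = F R = (16.8)(0.621) = 10.43 N·m.
From τ = Iα: α = 10.43/1.040 = 10.03 rad/s².

α ≈ 10.0 rad/s²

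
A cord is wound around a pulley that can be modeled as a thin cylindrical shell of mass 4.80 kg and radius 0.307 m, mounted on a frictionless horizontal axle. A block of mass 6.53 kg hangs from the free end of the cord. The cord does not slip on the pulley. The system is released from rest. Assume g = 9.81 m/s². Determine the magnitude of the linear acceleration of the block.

a ≈ 5.65 m/s²

I = MR² = (4.80)(0.307)² = 0.4524 kg·m².
Block: mg − T = ma. Pulley: TR = Iα. No-slip: a = αR, so T = (I/R²)a = 4.800·a.
Then mg = (m + 4.800)a, so a = (6.53)(9.81)/(6.53 + 4.800) = 5.654 m/s².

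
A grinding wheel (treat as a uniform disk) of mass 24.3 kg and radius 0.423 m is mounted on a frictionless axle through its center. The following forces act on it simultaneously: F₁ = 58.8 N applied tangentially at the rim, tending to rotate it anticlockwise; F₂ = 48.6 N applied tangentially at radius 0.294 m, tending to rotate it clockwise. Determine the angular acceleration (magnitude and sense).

α ≈ 4.87 rad/s², anticlockwise

I = ½MR² = (1/2)(24.3)(0.423)² = 2.174 kg·m².
Taking anticlockwise as positive: τ₁ = +(58.8)(0.423) = +24.87 N·m; τ₂ = −(48.6)(0.294) = −14.29 N·m.
Net torque τ = 10.58 N·m.
α = τ/I = 10.58/2.174 = 4.868 rad/s².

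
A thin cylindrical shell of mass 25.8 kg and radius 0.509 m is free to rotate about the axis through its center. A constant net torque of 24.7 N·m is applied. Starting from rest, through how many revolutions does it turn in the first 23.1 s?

≈ 157 revolutions

I = MR² = (25.8)(0.509)² = 6.684 kg·m².
α = τ/I = 24.7/6.684 = 3.695 rad/s².
θ = ½αt² = ½(3.695)(23.1)² = 985.9 rad.
Revolutions = θ/(2π) = 156.9.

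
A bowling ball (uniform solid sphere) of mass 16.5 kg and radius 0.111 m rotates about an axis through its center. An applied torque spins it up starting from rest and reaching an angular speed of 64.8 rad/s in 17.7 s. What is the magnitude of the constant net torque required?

I = (2/5)MR² = (2/5)(16.5)(0.111)² = 0.08132 kg·m².
α = Δω/Δt = (64.8 − 0)/17.7 = 3.661 rad/s².
τ = Iα = (0.08132)(3.661) = 0.2977 N·m.

τ ≈ 0.298 N·m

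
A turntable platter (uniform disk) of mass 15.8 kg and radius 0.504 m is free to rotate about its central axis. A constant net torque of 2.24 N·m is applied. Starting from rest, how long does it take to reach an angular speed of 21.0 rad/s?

t ≈ 18.8 s

I = ½MR² = (1/2)(15.8)(0.504)² = 2.007 kg·m².
α = τ/I = 2.24/2.007 = 1.116 rad/s².
ω = αt ⇒ t = ω/α = 21.0/1.116 = 18.81 s.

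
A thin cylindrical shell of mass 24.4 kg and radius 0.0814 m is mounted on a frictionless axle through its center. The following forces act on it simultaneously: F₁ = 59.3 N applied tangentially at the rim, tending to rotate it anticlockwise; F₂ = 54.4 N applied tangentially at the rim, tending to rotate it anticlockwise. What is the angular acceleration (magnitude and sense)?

I = MR² = (24.4)(0.0814)² = 0.1617 kg·m².
Taking anticlockwise as positive: τ₁ = +(59.3)(0.0814) = +4.827 N·m; τ₂ = +(54.4)(0.0814) = +4.428 N·m.
Net torque τ = 9.255 N·m.
α = τ/I = 9.255/0.1617 = 57.25 rad/s².

α ≈ 57.2 rad/s², anticlockwise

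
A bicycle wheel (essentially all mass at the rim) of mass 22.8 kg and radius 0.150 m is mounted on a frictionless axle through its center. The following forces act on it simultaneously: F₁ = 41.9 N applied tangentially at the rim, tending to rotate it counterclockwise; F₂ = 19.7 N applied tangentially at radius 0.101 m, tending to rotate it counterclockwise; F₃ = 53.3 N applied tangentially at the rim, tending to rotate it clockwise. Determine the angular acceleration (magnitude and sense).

α ≈ 0.545 rad/s², counterclockwise

I = MR² = (22.8)(0.150)² = 0.5130 kg·m².
Taking counterclockwise as positive: τ₁ = +(41.9)(0.150) = +6.285 N·m; τ₂ = +(19.7)(0.101) = +1.990 N·m; τ₃ = −(53.3)(0.150) = −7.995 N·m.
Net torque τ = 0.2797 N·m.
α = τ/I = 0.2797/0.5130 = 0.5452 rad/s².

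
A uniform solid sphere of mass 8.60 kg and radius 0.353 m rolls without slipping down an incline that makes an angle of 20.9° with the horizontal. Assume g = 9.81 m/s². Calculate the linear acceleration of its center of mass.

a ≈ 2.50 m/s²

Translation along the incline: Mg sinθ − f = Ma.
Rotation about the center: fR = Iα with I = (2/5)MR². No-slip gives a = αR, so f = (I/R²)a = (2/5)M a.
Substituting: Mg sinθ = (1 + 0.4000)Ma, so a = g sinθ/(1 + 0.4000) = (9.81) sin 20.9° / 1.400 = 2.500 m/s².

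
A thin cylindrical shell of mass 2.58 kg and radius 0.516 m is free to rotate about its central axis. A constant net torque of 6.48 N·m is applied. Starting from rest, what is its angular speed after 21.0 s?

I = MR² = (2.58)(0.516)² = 0.6869 kg·m².
α = τ/I = 6.48/0.6869 = 9.433 rad/s².
ω = ω₀ + αt = 0 + (9.433)(21.0) = 198.1 rad/s.

ω ≈ 198 rad/s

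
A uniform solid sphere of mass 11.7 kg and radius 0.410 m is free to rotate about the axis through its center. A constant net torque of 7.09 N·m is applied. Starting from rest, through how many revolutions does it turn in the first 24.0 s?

≈ 413 revolutions

I = (2/5)MR² = (2/5)(11.7)(0.410)² = 0.7867 kg·m².
α = τ/I = 7.09/0.7867 = 9.012 rad/s².
θ = ½αt² = ½(9.012)(24.0)² = 2596 rad.
Revolutions = θ/(2π) = 413.1.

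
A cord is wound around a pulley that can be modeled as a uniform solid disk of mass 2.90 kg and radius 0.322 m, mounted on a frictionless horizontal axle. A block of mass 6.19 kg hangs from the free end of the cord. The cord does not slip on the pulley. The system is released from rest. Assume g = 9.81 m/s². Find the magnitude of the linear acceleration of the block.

I = ½MR² = (1/2)(2.90)(0.322)² = 0.1503 kg·m².
Block: mg − T = ma. Pulley: TR = Iα. No-slip: a = αR, so T = (I/R²)a = 1.450·a.
Then mg = (m + 1.450)a, so a = (6.19)(9.81)/(6.19 + 1.450) = 7.948 m/s².

a ≈ 7.95 m/s²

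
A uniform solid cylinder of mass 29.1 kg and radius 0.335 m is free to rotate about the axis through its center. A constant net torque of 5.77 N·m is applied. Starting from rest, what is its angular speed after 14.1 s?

I = ½MR² = (1/2)(29.1)(0.335)² = 1.633 kg·m².
α = τ/I = 5.77/1.633 = 3.534 rad/s².
ω = ω₀ + αt = 0 + (3.534)(14.1) = 49.82 rad/s.

ω ≈ 49.8 rad/s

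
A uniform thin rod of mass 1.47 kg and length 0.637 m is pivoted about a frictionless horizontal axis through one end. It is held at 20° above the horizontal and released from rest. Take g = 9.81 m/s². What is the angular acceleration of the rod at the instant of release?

α ≈ 21.7 rad/s²

About the pivot, I = (1/3)ML² = (1/3)(1.47)(0.637)² = 0.1988 kg·m².
The weight acts at the center, a distance L/2 = 0.3185 m from the pivot; τ = Mg(L/2) cos 20° = 4.316 N·m.
α = τ/I = 4.316/0.1988 = 21.71 rad/s².
(Equivalently α = (3g/(2L)) cos 20° = 21.71 rad/s².)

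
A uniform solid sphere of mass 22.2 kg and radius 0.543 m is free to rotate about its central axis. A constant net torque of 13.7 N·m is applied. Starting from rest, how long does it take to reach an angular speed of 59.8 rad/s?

I = (2/5)MR² = (2/5)(22.2)(0.543)² = 2.618 kg·m².
α = τ/I = 13.7/2.618 = 5.232 rad/s².
ω = αt ⇒ t = ω/α = 59.8/5.232 = 11.43 s.

t ≈ 11.4 s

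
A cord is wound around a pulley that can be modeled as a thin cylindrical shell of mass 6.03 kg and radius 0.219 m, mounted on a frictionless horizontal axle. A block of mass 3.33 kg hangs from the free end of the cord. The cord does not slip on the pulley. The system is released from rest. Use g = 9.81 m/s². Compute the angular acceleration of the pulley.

α ≈ 15.9 rad/s²

I = MR² = (6.03)(0.219)² = 0.2892 kg·m².
Block: mg − T = ma. Pulley: TR = Iα. No-slip: a = αR, so T = (I/R²)a = 6.030·a.
Then mg = (m + 6.030)a, so a = (3.33)(9.81)/(3.33 + 6.030) = 3.490 m/s².
α = a/R = 3.490/0.219 = 15.94 rad/s².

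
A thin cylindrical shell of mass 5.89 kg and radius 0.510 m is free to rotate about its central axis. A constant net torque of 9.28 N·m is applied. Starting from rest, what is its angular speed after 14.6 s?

I = MR² = (5.89)(0.510)² = 1.532 kg·m².
α = τ/I = 9.28/1.532 = 6.057 rad/s².
ω = ω₀ + αt = 0 + (6.057)(14.6) = 88.44 rad/s.

ω ≈ 88.4 rad/s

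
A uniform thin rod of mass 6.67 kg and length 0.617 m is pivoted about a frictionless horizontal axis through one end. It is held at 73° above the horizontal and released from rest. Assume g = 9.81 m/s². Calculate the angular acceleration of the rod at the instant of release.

About the pivot, I = (1/3)ML² = (1/3)(6.67)(0.617)² = 0.8464 kg·m².
The weight acts at the center, a distance L/2 = 0.3085 m from the pivot; τ = Mg(L/2) cos 73° = 5.902 N·m.
α = τ/I = 5.902/0.8464 = 6.973 rad/s².
(Equivalently α = (3g/(2L)) cos 73° = 6.973 rad/s².)

α ≈ 6.97 rad/s²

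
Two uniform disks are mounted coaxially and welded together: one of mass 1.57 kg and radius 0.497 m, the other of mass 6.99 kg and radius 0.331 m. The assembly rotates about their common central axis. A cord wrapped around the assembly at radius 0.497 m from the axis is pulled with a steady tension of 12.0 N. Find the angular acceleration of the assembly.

α ≈ 10.3 rad/s²

I = ½M₁R₁² + ½M₂R₂² = ½(1.57)(0.497)² + ½(6.99)(0.331)² = 0.5768 kg·m².
τ = F r = (12.0)(0.497) = 5.964 N·m.
α = τ/I = 5.964/0.5768 = 10.34 rad/s².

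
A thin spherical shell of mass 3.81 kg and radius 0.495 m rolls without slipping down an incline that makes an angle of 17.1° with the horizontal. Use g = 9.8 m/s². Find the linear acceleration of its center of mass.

a ≈ 1.73 m/s²

Translation along the incline: Mg sinθ − f = Ma.
Rotation about the center: fR = Iα with I = (2/3)MR². No-slip gives a = αR, so f = (I/R²)a = (2/3)M a.
Substituting: Mg sinθ = (1 + 0.6667)Ma, so a = g sinθ/(1 + 0.6667) = (9.8) sin 17.1° / 1.667 = 1.729 m/s².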